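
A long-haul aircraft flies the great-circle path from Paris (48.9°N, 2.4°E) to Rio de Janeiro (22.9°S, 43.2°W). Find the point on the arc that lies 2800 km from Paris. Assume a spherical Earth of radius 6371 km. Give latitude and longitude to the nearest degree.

The haversine formula gives a central angle δ ≈ 1.440 rad (82.5°) between the endpoints. The total great-circle distance is δ·R ≈ 1.440 × 6371 ≈ 9174 km, so the target fraction is f = 2800/9174 ≈ 0.305.
Interpolate at f ≈ 0.305 with slerp weights a = sin((1−f)δ)/sin δ ≈ 0.849, b = sin(fδ)/sin δ ≈ 0.429.
p = a·p₁ + b·p₂ ≈ (0.846, -0.247, 0.473); φ = arcsin(p_z) ≈ 28.21°, λ = atan2(p_y, p_x) ≈ -16.30°.

≈ 28°N, 16°W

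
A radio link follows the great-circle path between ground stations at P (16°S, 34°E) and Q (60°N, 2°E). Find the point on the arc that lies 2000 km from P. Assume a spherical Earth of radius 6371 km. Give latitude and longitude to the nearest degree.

Convert each endpoint to a unit vector on the sphere (x = cos φ cos λ, y = cos φ sin λ, z = sin φ).
The central angle between the endpoints is δ = arccos(p₁·p₂) ≈ 1.401 rad (80.3°). The total great-circle distance is δ·R ≈ 1.401 × 6371 ≈ 8926 km, so the target fraction is f = 2000/8926 ≈ 0.224.
Interpolate at f ≈ 0.224 with slerp weights a = sin((1−f)δ)/sin δ ≈ 0.898, b = sin(fδ)/sin δ ≈ 0.313.
p = a·p₁ + b·p₂ ≈ (0.872, 0.488, 0.024); φ = arcsin(p_z) ≈ 1.36°, λ = atan2(p_y, p_x) ≈ 29.24°.

≈ (1°N, 29°E)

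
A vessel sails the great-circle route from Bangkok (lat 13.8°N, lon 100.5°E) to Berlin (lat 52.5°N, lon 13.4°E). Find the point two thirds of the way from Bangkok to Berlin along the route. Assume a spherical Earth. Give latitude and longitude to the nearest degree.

Convert each endpoint to a unit vector on the sphere (x = cos φ cos λ, y = cos φ sin λ, z = sin φ).
The central angle between the endpoints is δ = arccos(p₁·p₂) ≈ 1.350 rad (77.3°).
Interpolate at f = 2/3 with slerp weights a = sin((1−f)δ)/sin δ ≈ 0.446, b = sin(fδ)/sin δ ≈ 0.803.
p = a·p₁ + b·p₂ ≈ (0.397, 0.539, 0.743); φ = arcsin(p_z) ≈ 48.01°, λ = atan2(p_y, p_x) ≈ 53.66°.

≈ lat 48°N, lon 54°E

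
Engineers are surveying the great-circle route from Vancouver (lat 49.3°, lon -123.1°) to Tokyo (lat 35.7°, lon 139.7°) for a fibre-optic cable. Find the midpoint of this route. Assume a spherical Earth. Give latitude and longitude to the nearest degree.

≈ lat 54°, lon -179°

Convert each endpoint to a unit vector on the sphere (x = cos φ cos λ, y = cos φ sin λ, z = sin φ).
The central angle between the endpoints is δ = arccos(p₁·p₂) ≈ 1.185 rad (67.9°).
Interpolate at f = 1/2 with slerp weights a = sin((1−f)δ)/sin δ ≈ 0.603, b = sin(fδ)/sin δ ≈ 0.603.
p = a·p₁ + b·p₂ ≈ (-0.588, -0.013, 0.809); φ = arcsin(p_z) ≈ 53.97°, λ = atan2(p_y, p_x) ≈ -178.77°.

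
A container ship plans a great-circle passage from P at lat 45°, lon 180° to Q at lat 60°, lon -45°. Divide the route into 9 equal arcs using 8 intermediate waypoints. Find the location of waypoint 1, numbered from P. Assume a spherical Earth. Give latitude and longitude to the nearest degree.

The haversine formula gives a central angle δ ≈ 1.200 rad (68.8°) between the endpoints.
Interpolate at f = 1/9 with slerp weights a = sin((1−f)δ)/sin δ ≈ 0.939, b = sin(fδ)/sin δ ≈ 0.143.
p = a·p₁ + b·p₂ ≈ (-0.614, -0.050, 0.788); φ = arcsin(p_z) ≈ 51.98°, λ = atan2(p_y, p_x) ≈ -175.30°.

≈ lat 52°, lon -175°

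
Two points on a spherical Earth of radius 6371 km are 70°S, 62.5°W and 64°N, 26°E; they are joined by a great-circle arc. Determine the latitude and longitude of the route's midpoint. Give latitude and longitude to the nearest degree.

From cos δ = sin φ₁ sin φ₂ + cos φ₁ cos φ₂ cos Δλ, the central angle is δ ≈ 2.569 rad (147.2°).
Interpolate at f = 1/2 with slerp weights a = sin((1−f)δ)/sin δ ≈ 1.771, b = sin(fδ)/sin δ ≈ 1.771.
p = a·p₁ + b·p₂ ≈ (0.978, -0.197, -0.072); φ = arcsin(p_z) ≈ -4.15°, λ = atan2(p_y, p_x) ≈ -11.39°.

≈ 4°S, 11°W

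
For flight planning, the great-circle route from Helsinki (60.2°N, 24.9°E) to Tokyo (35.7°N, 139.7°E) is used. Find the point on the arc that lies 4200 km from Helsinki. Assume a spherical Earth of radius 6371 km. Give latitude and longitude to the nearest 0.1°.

≈ 61.1°N, 107.5°E

Write both endpoints as unit vectors p₁, p₂ with components (cos φ cos λ, cos φ sin λ, sin φ).
The central angle between the endpoints is δ = arccos(p₁·p₂) ≈ 1.227 rad (70.3°). The total great-circle distance is δ·R ≈ 1.227 × 6371 ≈ 7817 km, so the target fraction is f = 4200/7817 ≈ 0.537.
Interpolate at f ≈ 0.537 with slerp weights a = sin((1−f)δ)/sin δ ≈ 0.571, b = sin(fδ)/sin δ ≈ 0.651.
p = a·p₁ + b·p₂ ≈ (-0.145, 0.461, 0.875); φ = arcsin(p_z) ≈ 61.08°, λ = atan2(p_y, p_x) ≈ 107.51°.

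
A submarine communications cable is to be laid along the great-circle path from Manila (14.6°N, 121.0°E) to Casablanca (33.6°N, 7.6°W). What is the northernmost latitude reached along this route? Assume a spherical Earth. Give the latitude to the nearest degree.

The great circle lies in the plane with unit normal n̂ = (p₁ × p₂)/|p₁ × p₂|.
Here n̂_z ≈ -0.676; the vertex latitude is φ_max = arccos|n̂_z| ≈ 47.5°.

≈ 47°N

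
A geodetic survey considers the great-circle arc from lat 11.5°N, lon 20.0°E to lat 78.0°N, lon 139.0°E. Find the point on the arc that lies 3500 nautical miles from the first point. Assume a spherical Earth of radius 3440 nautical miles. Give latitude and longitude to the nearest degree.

Write both endpoints as unit vectors p₁, p₂ with components (cos φ cos λ, cos φ sin λ, sin φ).
The central angle between the endpoints is δ = arccos(p₁·p₂) ≈ 1.474 rad (84.5°). The total great-circle distance is δ·R ≈ 1.474 × 3440 ≈ 5072 nmi, so the target fraction is f = 3500/5072 ≈ 0.690.
Interpolate at f ≈ 0.690 with slerp weights a = sin((1−f)δ)/sin δ ≈ 0.443, b = sin(fδ)/sin δ ≈ 0.855.
p = a·p₁ + b·p₂ ≈ (0.274, 0.265, 0.924); φ = arcsin(p_z) ≈ 67.58°, λ = atan2(p_y, p_x) ≈ 44.05°.

≈ lat 68°N, lon 44°E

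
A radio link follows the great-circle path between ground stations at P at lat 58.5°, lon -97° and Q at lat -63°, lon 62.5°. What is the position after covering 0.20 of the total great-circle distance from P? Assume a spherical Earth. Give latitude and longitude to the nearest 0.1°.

≈ lat 33.4°, lon -63.0°

Convert each endpoint to a unit vector on the sphere (x = cos φ cos λ, y = cos φ sin λ, z = sin φ).
The central angle between the endpoints is δ = arccos(p₁·p₂) ≈ 2.951 rad (169.1°).
Interpolate at f = 0.20 with slerp weights a = sin((1−f)δ)/sin δ ≈ 3.716, b = sin(fδ)/sin δ ≈ 2.938.
p = a·p₁ + b·p₂ ≈ (0.379, -0.744, 0.550); φ = arcsin(p_z) ≈ 33.39°, λ = atan2(p_y, p_x) ≈ -62.98°.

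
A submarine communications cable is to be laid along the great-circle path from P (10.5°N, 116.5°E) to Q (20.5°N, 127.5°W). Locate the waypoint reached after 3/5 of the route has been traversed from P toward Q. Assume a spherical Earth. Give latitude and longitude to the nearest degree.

≈ (28°N, 175°W)

The haversine formula gives a central angle δ ≈ 1.918 rad (109.9°) between the endpoints.
Interpolate at f = 3/5 with slerp weights a = sin((1−f)δ)/sin δ ≈ 0.738, b = sin(fδ)/sin δ ≈ 0.971.
p = a·p₁ + b·p₂ ≈ (-0.877, -0.072, 0.474); φ = arcsin(p_z) ≈ 28.32°, λ = atan2(p_y, p_x) ≈ -175.30°.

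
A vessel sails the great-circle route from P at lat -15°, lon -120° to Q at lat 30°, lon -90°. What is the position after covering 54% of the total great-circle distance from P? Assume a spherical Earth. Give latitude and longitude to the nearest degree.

≈ lat 10°, lon -105°

The haversine formula gives a central angle δ ≈ 0.933 rad (53.5°) between the endpoints.
Interpolate at f = 0.54 with slerp weights a = sin((1−f)δ)/sin δ ≈ 0.518, b = sin(fδ)/sin δ ≈ 0.601.
p = a·p₁ + b·p₂ ≈ (-0.250, -0.954, 0.166); φ = arcsin(p_z) ≈ 9.58°, λ = atan2(p_y, p_x) ≈ -104.70°.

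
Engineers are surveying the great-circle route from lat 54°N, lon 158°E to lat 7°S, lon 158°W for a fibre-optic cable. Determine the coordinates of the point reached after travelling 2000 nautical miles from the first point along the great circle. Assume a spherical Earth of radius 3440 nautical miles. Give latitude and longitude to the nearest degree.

≈ lat 27°N, lon 175°W

From cos δ = sin φ₁ sin φ₂ + cos φ₁ cos φ₂ cos Δλ, the central angle is δ ≈ 1.244 rad (71.3°). The total great-circle distance is δ·R ≈ 1.244 × 3440 ≈ 4279 nmi, so the target fraction is f = 2000/4279 ≈ 0.467.
Interpolate at f ≈ 0.467 with slerp weights a = sin((1−f)δ)/sin δ ≈ 0.650, b = sin(fδ)/sin δ ≈ 0.580.
p = a·p₁ + b·p₂ ≈ (-0.888, -0.073, 0.455); φ = arcsin(p_z) ≈ 27.05°, λ = atan2(p_y, p_x) ≈ -175.32°.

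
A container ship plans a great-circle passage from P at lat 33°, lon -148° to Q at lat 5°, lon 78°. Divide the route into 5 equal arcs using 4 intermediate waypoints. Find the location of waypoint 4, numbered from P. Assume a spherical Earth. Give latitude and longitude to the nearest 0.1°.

≈ lat 21.6°, lon 96.5°

Convert each endpoint to a unit vector on the sphere (x = cos φ cos λ, y = cos φ sin λ, z = sin φ).
The central angle between the endpoints is δ = arccos(p₁·p₂) ≈ 2.133 rad (122.2°).
Interpolate at f = 4/5 with slerp weights a = sin((1−f)δ)/sin δ ≈ 0.489, b = sin(fδ)/sin δ ≈ 1.171.
p = a·p₁ + b·p₂ ≈ (-0.105, 0.924, 0.368); φ = arcsin(p_z) ≈ 21.61°, λ = atan2(p_y, p_x) ≈ 96.50°.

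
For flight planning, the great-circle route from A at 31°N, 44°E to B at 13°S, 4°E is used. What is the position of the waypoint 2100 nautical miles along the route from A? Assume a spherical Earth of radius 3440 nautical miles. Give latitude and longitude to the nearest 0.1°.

Convert each endpoint to a unit vector on the sphere (x = cos φ cos λ, y = cos φ sin λ, z = sin φ).
The central angle between the endpoints is δ = arccos(p₁·p₂) ≈ 1.019 rad (58.4°). The total great-circle distance is δ·R ≈ 1.019 × 3440 ≈ 3506 nmi, so the target fraction is f = 2100/3506 ≈ 0.599.
Interpolate at f ≈ 0.599 with slerp weights a = sin((1−f)δ)/sin δ ≈ 0.467, b = sin(fδ)/sin δ ≈ 0.673.
p = a·p₁ + b·p₂ ≈ (0.942, 0.324, 0.089); φ = arcsin(p_z) ≈ 5.11°, λ = atan2(p_y, p_x) ≈ 18.96°.

≈ 5.1°N, 19.0°E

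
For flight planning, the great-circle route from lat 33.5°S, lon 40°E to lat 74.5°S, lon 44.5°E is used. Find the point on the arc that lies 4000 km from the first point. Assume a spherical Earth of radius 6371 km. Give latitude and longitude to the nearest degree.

The haversine formula gives a central angle δ ≈ 0.717 rad (41.1°) between the endpoints. The total great-circle distance is δ·R ≈ 0.717 × 6371 ≈ 4566 km, so the target fraction is f = 4000/4566 ≈ 0.876.
Interpolate at f ≈ 0.876 with slerp weights a = sin((1−f)δ)/sin δ ≈ 0.135, b = sin(fδ)/sin δ ≈ 0.894.
p = a·p₁ + b·p₂ ≈ (0.257, 0.240, -0.936); φ = arcsin(p_z) ≈ -69.43°, λ = atan2(p_y, p_x) ≈ 43.06°.

≈ lat 69°S, lon 43°E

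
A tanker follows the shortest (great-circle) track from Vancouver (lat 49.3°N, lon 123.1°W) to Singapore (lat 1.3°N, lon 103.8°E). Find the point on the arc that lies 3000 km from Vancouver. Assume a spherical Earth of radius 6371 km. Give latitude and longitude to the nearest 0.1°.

Write both endpoints as unit vectors p₁, p₂ with components (cos φ cos λ, cos φ sin λ, sin φ).
The central angle between the endpoints is δ = arccos(p₁·p₂) ≈ 2.013 rad (115.4°). The total great-circle distance is δ·R ≈ 2.013 × 6371 ≈ 12827 km, so the target fraction is f = 3000/12827 ≈ 0.234.
Interpolate at f ≈ 0.234 with slerp weights a = sin((1−f)δ)/sin δ ≈ 1.106, b = sin(fδ)/sin δ ≈ 0.502.
p = a·p₁ + b·p₂ ≈ (-0.514, -0.117, 0.850); φ = arcsin(p_z) ≈ 58.21°, λ = atan2(p_y, p_x) ≈ -167.18°.

≈ lat 58.2°N, lon 167.2°W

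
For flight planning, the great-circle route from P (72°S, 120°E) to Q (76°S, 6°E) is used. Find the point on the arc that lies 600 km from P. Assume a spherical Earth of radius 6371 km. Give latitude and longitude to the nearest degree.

≈ (76°S, 109°E)

Convert each endpoint to a unit vector on the sphere (x = cos φ cos λ, y = cos φ sin λ, z = sin φ).
The central angle between the endpoints is δ = arccos(p₁·p₂) ≈ 0.468 rad (26.8°). The total great-circle distance is δ·R ≈ 0.468 × 6371 ≈ 2983 km, so the target fraction is f = 600/2983 ≈ 0.201.
Interpolate at f ≈ 0.201 with slerp weights a = sin((1−f)δ)/sin δ ≈ 0.810, b = sin(fδ)/sin δ ≈ 0.208.
p = a·p₁ + b·p₂ ≈ (-0.075, 0.222, -0.972); φ = arcsin(p_z) ≈ -76.45°, λ = atan2(p_y, p_x) ≈ 108.66°.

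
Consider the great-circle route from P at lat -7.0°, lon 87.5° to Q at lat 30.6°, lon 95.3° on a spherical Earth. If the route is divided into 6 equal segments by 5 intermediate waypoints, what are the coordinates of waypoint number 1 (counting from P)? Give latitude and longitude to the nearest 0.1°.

From cos δ = sin φ₁ sin φ₂ + cos φ₁ cos φ₂ cos Δλ, the central angle is δ ≈ 0.669 rad (38.3°).
Interpolate at f = 1/6 with slerp weights a = sin((1−f)δ)/sin δ ≈ 0.853, b = sin(fδ)/sin δ ≈ 0.179.
p = a·p₁ + b·p₂ ≈ (0.023, 1.000, -0.013); φ = arcsin(p_z) ≈ -0.72°, λ = atan2(p_y, p_x) ≈ 88.70°.

≈ lat -0.7°, lon 88.7°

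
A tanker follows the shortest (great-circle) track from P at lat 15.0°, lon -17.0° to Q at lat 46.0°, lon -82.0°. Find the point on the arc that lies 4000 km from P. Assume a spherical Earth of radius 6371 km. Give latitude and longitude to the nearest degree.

The haversine formula gives a central angle δ ≈ 1.082 rad (62.0°) between the endpoints. The total great-circle distance is δ·R ≈ 1.082 × 6371 ≈ 6892 km, so the target fraction is f = 4000/6892 ≈ 0.580.
Interpolate at f ≈ 0.580 with slerp weights a = sin((1−f)δ)/sin δ ≈ 0.497, b = sin(fδ)/sin δ ≈ 0.665.
p = a·p₁ + b·p₂ ≈ (0.523, -0.598, 0.607); φ = arcsin(p_z) ≈ 37.39°, λ = atan2(p_y, p_x) ≈ -48.82°.

≈ lat 37°, lon -49°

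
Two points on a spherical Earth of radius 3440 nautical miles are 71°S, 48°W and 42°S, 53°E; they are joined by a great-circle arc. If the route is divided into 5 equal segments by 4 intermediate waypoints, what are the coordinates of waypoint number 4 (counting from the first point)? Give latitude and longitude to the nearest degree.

≈ 52°S, 46°E

Convert each endpoint to a unit vector on the sphere (x = cos φ cos λ, y = cos φ sin λ, z = sin φ).
The central angle between the endpoints is δ = arccos(p₁·p₂) ≈ 0.944 rad (54.1°).
Interpolate at f = 4/5 with slerp weights a = sin((1−f)δ)/sin δ ≈ 0.232, b = sin(fδ)/sin δ ≈ 0.846.
p = a·p₁ + b·p₂ ≈ (0.429, 0.446, -0.785); φ = arcsin(p_z) ≈ -51.76°, λ = atan2(p_y, p_x) ≈ 46.13°.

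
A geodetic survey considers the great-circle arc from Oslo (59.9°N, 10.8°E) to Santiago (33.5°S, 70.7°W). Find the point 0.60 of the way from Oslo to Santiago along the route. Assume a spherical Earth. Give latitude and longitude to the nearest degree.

≈ (7°N, 48°W)

Convert each endpoint to a unit vector on the sphere (x = cos φ cos λ, y = cos φ sin λ, z = sin φ).
The central angle between the endpoints is δ = arccos(p₁·p₂) ≈ 2.000 rad (114.6°).
Interpolate at f = 0.60 with slerp weights a = sin((1−f)δ)/sin δ ≈ 0.789, b = sin(fδ)/sin δ ≈ 1.025.
p = a·p₁ + b·p₂ ≈ (0.671, -0.732, 0.117); φ = arcsin(p_z) ≈ 6.70°, λ = atan2(p_y, p_x) ≈ -47.51°.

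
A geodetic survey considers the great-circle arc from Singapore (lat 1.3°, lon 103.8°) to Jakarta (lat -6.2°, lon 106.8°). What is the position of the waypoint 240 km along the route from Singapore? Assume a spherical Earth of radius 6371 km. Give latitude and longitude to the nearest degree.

Write both endpoints as unit vectors p₁, p₂ with components (cos φ cos λ, cos φ sin λ, sin φ).
The central angle between the endpoints is δ = arccos(p₁·p₂) ≈ 0.141 rad (8.1°). The total great-circle distance is δ·R ≈ 0.141 × 6371 ≈ 898 km, so the target fraction is f = 240/898 ≈ 0.267.
Interpolate at f ≈ 0.267 with slerp weights a = sin((1−f)δ)/sin δ ≈ 0.734, b = sin(fδ)/sin δ ≈ 0.268.
p = a·p₁ + b·p₂ ≈ (-0.252, 0.968, -0.012); φ = arcsin(p_z) ≈ -0.70°, λ = atan2(p_y, p_x) ≈ 104.60°.

≈ lat -1°, lon 105°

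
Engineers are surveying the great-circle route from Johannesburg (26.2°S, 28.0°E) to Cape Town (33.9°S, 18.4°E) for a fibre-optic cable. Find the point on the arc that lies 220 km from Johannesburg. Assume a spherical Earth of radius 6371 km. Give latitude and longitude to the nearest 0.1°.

≈ (27.6°S, 26.4°E)

Write both endpoints as unit vectors p₁, p₂ with components (cos φ cos λ, cos φ sin λ, sin φ).
The central angle between the endpoints is δ = arccos(p₁·p₂) ≈ 0.198 rad (11.3°). The total great-circle distance is δ·R ≈ 0.198 × 6371 ≈ 1258 km, so the target fraction is f = 220/1258 ≈ 0.175.
Interpolate at f ≈ 0.175 with slerp weights a = sin((1−f)δ)/sin δ ≈ 0.827, b = sin(fδ)/sin δ ≈ 0.176.
p = a·p₁ + b·p₂ ≈ (0.794, 0.394, -0.463); φ = arcsin(p_z) ≈ -27.59°, λ = atan2(p_y, p_x) ≈ 26.43°.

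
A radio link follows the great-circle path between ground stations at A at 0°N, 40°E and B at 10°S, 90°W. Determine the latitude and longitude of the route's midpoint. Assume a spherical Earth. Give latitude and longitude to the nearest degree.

≈ 12°S, 24°W

Write both endpoints as unit vectors p₁, p₂ with components (cos φ cos λ, cos φ sin λ, sin φ).
The central angle between the endpoints is δ = arccos(p₁·p₂) ≈ 2.256 rad (129.3°).
Interpolate at f = 1/2 with slerp weights a = sin((1−f)δ)/sin δ ≈ 1.167, b = sin(fδ)/sin δ ≈ 1.167.
p = a·p₁ + b·p₂ ≈ (0.894, -0.399, -0.203); φ = arcsin(p_z) ≈ -11.69°, λ = atan2(p_y, p_x) ≈ -24.06°.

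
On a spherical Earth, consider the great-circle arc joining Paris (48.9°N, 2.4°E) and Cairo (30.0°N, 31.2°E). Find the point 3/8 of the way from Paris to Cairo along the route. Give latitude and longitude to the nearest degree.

Convert each endpoint to a unit vector on the sphere (x = cos φ cos λ, y = cos φ sin λ, z = sin φ).
The central angle between the endpoints is δ = arccos(p₁·p₂) ≈ 0.504 rad (28.9°).
Interpolate at f = 3/8 with slerp weights a = sin((1−f)δ)/sin δ ≈ 0.642, b = sin(fδ)/sin δ ≈ 0.389.
p = a·p₁ + b·p₂ ≈ (0.710, 0.192, 0.678); φ = arcsin(p_z) ≈ 42.68°, λ = atan2(p_y, p_x) ≈ 15.16°.

≈ (43°N, 15°E)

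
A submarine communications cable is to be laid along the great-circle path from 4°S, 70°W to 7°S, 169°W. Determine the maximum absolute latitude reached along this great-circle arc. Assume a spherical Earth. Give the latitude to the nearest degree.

≈ 9°S

The great circle lies in the plane with unit normal n̂ = (p₁ × p₂)/|p₁ × p₂|.
Here n̂_z ≈ -0.989; the vertex latitude is φ_max = arccos|n̂_z| ≈ 8.7°.
Check via Clairaut: cos φ_max = |cos φ₁| · sin C = cos(4.0°)·sin(97.7°) ≈ 0.989, again giving ≈ 8.7°.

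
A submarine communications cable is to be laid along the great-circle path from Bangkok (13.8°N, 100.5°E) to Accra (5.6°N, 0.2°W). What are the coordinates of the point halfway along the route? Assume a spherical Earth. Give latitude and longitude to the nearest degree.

≈ (15°N, 49°E)

The haversine formula gives a central angle δ ≈ 1.728 rad (99.0°) between the endpoints.
Interpolate at f = 1/2 with slerp weights a = sin((1−f)δ)/sin δ ≈ 0.770, b = sin(fδ)/sin δ ≈ 0.770.
p = a·p₁ + b·p₂ ≈ (0.630, 0.732, 0.259); φ = arcsin(p_z) ≈ 14.99°, λ = atan2(p_y, p_x) ≈ 49.30°.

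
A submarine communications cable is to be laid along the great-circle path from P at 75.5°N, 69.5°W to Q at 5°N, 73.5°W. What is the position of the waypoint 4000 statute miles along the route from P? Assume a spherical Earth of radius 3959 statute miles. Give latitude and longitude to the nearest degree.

≈ 18°N, 73°W

The haversine formula gives a central angle δ ≈ 1.231 rad (70.5°) between the endpoints. The total great-circle distance is δ·R ≈ 1.231 × 3959 ≈ 4874 mi, so the target fraction is f = 4000/4874 ≈ 0.821.
Interpolate at f ≈ 0.821 with slerp weights a = sin((1−f)δ)/sin δ ≈ 0.232, b = sin(fδ)/sin δ ≈ 0.898.
p = a·p₁ + b·p₂ ≈ (0.275, -0.913, 0.303); φ = arcsin(p_z) ≈ 17.65°, λ = atan2(p_y, p_x) ≈ -73.26°.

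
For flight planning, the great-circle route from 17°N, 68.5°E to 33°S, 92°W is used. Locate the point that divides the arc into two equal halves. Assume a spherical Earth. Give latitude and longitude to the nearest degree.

≈ 38°S, 9°E

Convert each endpoint to a unit vector on the sphere (x = cos φ cos λ, y = cos φ sin λ, z = sin φ).
The central angle between the endpoints is δ = arccos(p₁·p₂) ≈ 2.727 rad (156.2°).
Interpolate at f = 1/2 with slerp weights a = sin((1−f)δ)/sin δ ≈ 2.429, b = sin(fδ)/sin δ ≈ 2.429.
p = a·p₁ + b·p₂ ≈ (0.780, 0.125, -0.613); φ = arcsin(p_z) ≈ -37.79°, λ = atan2(p_y, p_x) ≈ 9.13°.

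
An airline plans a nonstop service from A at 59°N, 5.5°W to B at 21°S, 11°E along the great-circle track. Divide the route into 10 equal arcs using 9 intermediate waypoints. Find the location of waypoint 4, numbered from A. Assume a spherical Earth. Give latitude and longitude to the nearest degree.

≈ 27°N, 4°E

The haversine formula gives a central angle δ ≈ 1.416 rad (81.2°) between the endpoints.
Interpolate at f = 4/10 with slerp weights a = sin((1−f)δ)/sin δ ≈ 0.760, b = sin(fδ)/sin δ ≈ 0.543.
p = a·p₁ + b·p₂ ≈ (0.888, 0.059, 0.457); φ = arcsin(p_z) ≈ 27.19°, λ = atan2(p_y, p_x) ≈ 3.82°.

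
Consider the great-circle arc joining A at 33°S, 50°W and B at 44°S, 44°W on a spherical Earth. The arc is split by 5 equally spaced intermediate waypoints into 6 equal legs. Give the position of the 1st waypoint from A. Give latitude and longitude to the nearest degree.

≈ 35°S, 49°W

Convert each endpoint to a unit vector on the sphere (x = cos φ cos λ, y = cos φ sin λ, z = sin φ).
The central angle between the endpoints is δ = arccos(p₁·p₂) ≈ 0.209 rad (12.0°).
Interpolate at f = 1/6 with slerp weights a = sin((1−f)δ)/sin δ ≈ 0.835, b = sin(fδ)/sin δ ≈ 0.168.
p = a·p₁ + b·p₂ ≈ (0.537, -0.620, -0.571); φ = arcsin(p_z) ≈ -34.85°, λ = atan2(p_y, p_x) ≈ -49.12°.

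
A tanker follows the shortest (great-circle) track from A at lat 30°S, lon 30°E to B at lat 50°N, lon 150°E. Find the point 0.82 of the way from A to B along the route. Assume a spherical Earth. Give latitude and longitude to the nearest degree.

≈ lat 45°N, lon 116°E

The haversine formula gives a central angle δ ≈ 2.293 rad (131.4°) between the endpoints.
Interpolate at f = 0.82 with slerp weights a = sin((1−f)δ)/sin δ ≈ 0.535, b = sin(fδ)/sin δ ≈ 1.270.
p = a·p₁ + b·p₂ ≈ (-0.306, 0.640, 0.705); φ = arcsin(p_z) ≈ 44.85°, λ = atan2(p_y, p_x) ≈ 115.54°.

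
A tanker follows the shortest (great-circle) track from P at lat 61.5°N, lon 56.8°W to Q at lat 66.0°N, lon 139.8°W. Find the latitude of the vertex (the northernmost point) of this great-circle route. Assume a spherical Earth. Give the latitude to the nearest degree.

≈ 70°N

The great circle lies in the plane with unit normal n̂ = (p₁ × p₂)/|p₁ × p₂|.
Here n̂_z ≈ -0.342; the vertex latitude is φ_max = arccos|n̂_z| ≈ 70.0°.
Check via Clairaut: cos φ_max = |cos φ₁| · sin C = cos(61.5°)·sin(45.8°) ≈ 0.342, again giving ≈ 70.0°.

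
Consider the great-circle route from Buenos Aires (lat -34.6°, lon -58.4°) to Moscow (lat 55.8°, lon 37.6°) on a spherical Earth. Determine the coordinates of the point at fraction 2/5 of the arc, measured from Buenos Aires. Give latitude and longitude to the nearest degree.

Write both endpoints as unit vectors p₁, p₂ with components (cos φ cos λ, cos φ sin λ, sin φ).
The central angle between the endpoints is δ = arccos(p₁·p₂) ≈ 2.115 rad (121.2°).
Interpolate at f = 2/5 with slerp weights a = sin((1−f)δ)/sin δ ≈ 1.116, b = sin(fδ)/sin δ ≈ 0.875.
p = a·p₁ + b·p₂ ≈ (0.871, -0.482, 0.090); φ = arcsin(p_z) ≈ 5.17°, λ = atan2(p_y, p_x) ≈ -28.97°.

≈ lat 5°, lon -29°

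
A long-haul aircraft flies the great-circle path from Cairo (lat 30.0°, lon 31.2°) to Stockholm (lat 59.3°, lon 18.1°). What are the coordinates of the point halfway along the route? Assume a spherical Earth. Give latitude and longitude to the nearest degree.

Convert each endpoint to a unit vector on the sphere (x = cos φ cos λ, y = cos φ sin λ, z = sin φ).
The central angle between the endpoints is δ = arccos(p₁·p₂) ≈ 0.534 rad (30.6°).
Interpolate at f = 1/2 with slerp weights a = sin((1−f)δ)/sin δ ≈ 0.518, b = sin(fδ)/sin δ ≈ 0.518.
p = a·p₁ + b·p₂ ≈ (0.636, 0.315, 0.705); φ = arcsin(p_z) ≈ 44.83°, λ = atan2(p_y, p_x) ≈ 26.35°.

≈ lat 45°, lon 26°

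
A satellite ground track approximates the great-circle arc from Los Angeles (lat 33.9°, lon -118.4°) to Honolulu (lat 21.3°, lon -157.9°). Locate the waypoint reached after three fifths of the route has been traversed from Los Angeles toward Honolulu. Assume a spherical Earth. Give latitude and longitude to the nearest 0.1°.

≈ lat 27.7°, lon -143.2°

Write both endpoints as unit vectors p₁, p₂ with components (cos φ cos λ, cos φ sin λ, sin φ).
The central angle between the endpoints is δ = arccos(p₁·p₂) ≈ 0.645 rad (36.9°).
Interpolate at f = 3/5 with slerp weights a = sin((1−f)δ)/sin δ ≈ 0.424, b = sin(fδ)/sin δ ≈ 0.628.
p = a·p₁ + b·p₂ ≈ (-0.709, -0.530, 0.465); φ = arcsin(p_z) ≈ 27.69°, λ = atan2(p_y, p_x) ≈ -143.24°.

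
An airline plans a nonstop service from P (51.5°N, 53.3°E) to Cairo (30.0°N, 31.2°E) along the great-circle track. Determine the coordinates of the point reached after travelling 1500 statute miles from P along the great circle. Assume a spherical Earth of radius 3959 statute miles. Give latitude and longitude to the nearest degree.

≈ (35°N, 35°E)

Convert each endpoint to a unit vector on the sphere (x = cos φ cos λ, y = cos φ sin λ, z = sin φ).
The central angle between the endpoints is δ = arccos(p₁·p₂) ≈ 0.472 rad (27.0°). The total great-circle distance is δ·R ≈ 0.472 × 3959 ≈ 1867 mi, so the target fraction is f = 1500/1867 ≈ 0.803.
Interpolate at f ≈ 0.803 with slerp weights a = sin((1−f)δ)/sin δ ≈ 0.204, b = sin(fδ)/sin δ ≈ 0.814.
p = a·p₁ + b·p₂ ≈ (0.679, 0.467, 0.567); φ = arcsin(p_z) ≈ 34.51°, λ = atan2(p_y, p_x) ≈ 34.52°.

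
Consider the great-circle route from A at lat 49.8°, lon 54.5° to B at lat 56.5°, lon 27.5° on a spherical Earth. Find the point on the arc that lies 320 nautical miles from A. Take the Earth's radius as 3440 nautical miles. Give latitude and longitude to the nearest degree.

≈ lat 52°, lon 47°

Convert each endpoint to a unit vector on the sphere (x = cos φ cos λ, y = cos φ sin λ, z = sin φ).
The central angle between the endpoints is δ = arccos(p₁·p₂) ≈ 0.303 rad (17.4°). The total great-circle distance is δ·R ≈ 0.303 × 3440 ≈ 1044 nmi, so the target fraction is f = 320/1044 ≈ 0.307.
Interpolate at f ≈ 0.307 with slerp weights a = sin((1−f)δ)/sin δ ≈ 0.699, b = sin(fδ)/sin δ ≈ 0.311.
p = a·p₁ + b·p₂ ≈ (0.414, 0.447, 0.793); φ = arcsin(p_z) ≈ 52.48°, λ = atan2(p_y, p_x) ≈ 47.15°.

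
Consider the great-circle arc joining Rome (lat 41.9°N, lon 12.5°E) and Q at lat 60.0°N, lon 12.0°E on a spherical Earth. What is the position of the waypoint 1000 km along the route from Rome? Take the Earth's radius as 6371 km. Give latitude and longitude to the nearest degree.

From cos δ = sin φ₁ sin φ₂ + cos φ₁ cos φ₂ cos Δλ, the central angle is δ ≈ 0.316 rad (18.1°). The total great-circle distance is δ·R ≈ 0.316 × 6371 ≈ 2013 km, so the target fraction is f = 1000/2013 ≈ 0.497.
Interpolate at f ≈ 0.497 with slerp weights a = sin((1−f)δ)/sin δ ≈ 0.510, b = sin(fδ)/sin δ ≈ 0.503.
p = a·p₁ + b·p₂ ≈ (0.616, 0.134, 0.776); φ = arcsin(p_z) ≈ 50.89°, λ = atan2(p_y, p_x) ≈ 12.30°.

≈ lat 51°N, lon 12°E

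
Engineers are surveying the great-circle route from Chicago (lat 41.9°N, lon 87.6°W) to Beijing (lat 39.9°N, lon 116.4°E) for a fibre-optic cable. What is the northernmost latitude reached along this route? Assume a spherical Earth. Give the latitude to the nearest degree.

The great circle lies in the plane with unit normal n̂ = (p₁ × p₂)/|p₁ × p₂|.
Here n̂_z ≈ -0.233; the vertex latitude is φ_max = arccos|n̂_z| ≈ 76.5°.

≈ 77°N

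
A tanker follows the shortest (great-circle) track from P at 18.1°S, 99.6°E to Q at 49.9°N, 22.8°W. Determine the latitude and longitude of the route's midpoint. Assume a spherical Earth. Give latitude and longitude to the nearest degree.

≈ 29°N, 58°E

Convert each endpoint to a unit vector on the sphere (x = cos φ cos λ, y = cos φ sin λ, z = sin φ).
The central angle between the endpoints is δ = arccos(p₁·p₂) ≈ 2.172 rad (124.5°).
Interpolate at f = 1/2 with slerp weights a = sin((1−f)δ)/sin δ ≈ 1.073, b = sin(fδ)/sin δ ≈ 1.073.
p = a·p₁ + b·p₂ ≈ (0.467, 0.738, 0.487); φ = arcsin(p_z) ≈ 29.17°, λ = atan2(p_y, p_x) ≈ 57.66°.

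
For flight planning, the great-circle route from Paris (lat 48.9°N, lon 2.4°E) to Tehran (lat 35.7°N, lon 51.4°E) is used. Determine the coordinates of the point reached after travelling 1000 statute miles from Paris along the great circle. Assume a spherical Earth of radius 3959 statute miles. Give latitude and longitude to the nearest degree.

The haversine formula gives a central angle δ ≈ 0.660 rad (37.8°) between the endpoints. The total great-circle distance is δ·R ≈ 0.660 × 3959 ≈ 2613 mi, so the target fraction is f = 1000/2613 ≈ 0.383.
Interpolate at f ≈ 0.383 with slerp weights a = sin((1−f)δ)/sin δ ≈ 0.646, b = sin(fδ)/sin δ ≈ 0.408.
p = a·p₁ + b·p₂ ≈ (0.631, 0.276, 0.725); φ = arcsin(p_z) ≈ 46.46°, λ = atan2(p_y, p_x) ≈ 23.66°.

≈ lat 46°N, lon 24°E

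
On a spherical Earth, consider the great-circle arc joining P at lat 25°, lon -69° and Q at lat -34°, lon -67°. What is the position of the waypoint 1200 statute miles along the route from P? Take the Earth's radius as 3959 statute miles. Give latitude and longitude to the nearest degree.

≈ lat 8°, lon -68°

From cos δ = sin φ₁ sin φ₂ + cos φ₁ cos φ₂ cos Δλ, the central angle is δ ≈ 1.030 rad (59.0°). The total great-circle distance is δ·R ≈ 1.030 × 3959 ≈ 4079 mi, so the target fraction is f = 1200/4079 ≈ 0.294.
Interpolate at f ≈ 0.294 with slerp weights a = sin((1−f)δ)/sin δ ≈ 0.775, b = sin(fδ)/sin δ ≈ 0.348.
p = a·p₁ + b·p₂ ≈ (0.365, -0.922, 0.133); φ = arcsin(p_z) ≈ 7.64°, λ = atan2(p_y, p_x) ≈ -68.42°.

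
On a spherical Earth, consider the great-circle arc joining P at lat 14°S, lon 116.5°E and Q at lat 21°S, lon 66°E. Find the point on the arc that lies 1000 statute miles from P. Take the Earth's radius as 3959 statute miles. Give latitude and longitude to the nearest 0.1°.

Write both endpoints as unit vectors p₁, p₂ with components (cos φ cos λ, cos φ sin λ, sin φ).
The central angle between the endpoints is δ = arccos(p₁·p₂) ≈ 0.846 rad (48.5°). The total great-circle distance is δ·R ≈ 0.846 × 3959 ≈ 3350 mi, so the target fraction is f = 1000/3350 ≈ 0.299.
Interpolate at f ≈ 0.299 with slerp weights a = sin((1−f)δ)/sin δ ≈ 0.747, b = sin(fδ)/sin δ ≈ 0.334.
p = a·p₁ + b·p₂ ≈ (-0.197, 0.933, -0.300); φ = arcsin(p_z) ≈ -17.48°, λ = atan2(p_y, p_x) ≈ 101.90°.

≈ lat 17.5°S, lon 101.9°E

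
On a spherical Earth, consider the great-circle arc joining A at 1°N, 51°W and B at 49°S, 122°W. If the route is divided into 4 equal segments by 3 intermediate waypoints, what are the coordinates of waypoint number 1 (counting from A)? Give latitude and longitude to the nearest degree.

≈ 14°S, 64°W

Write both endpoints as unit vectors p₁, p₂ with components (cos φ cos λ, cos φ sin λ, sin φ).
The central angle between the endpoints is δ = arccos(p₁·p₂) ≈ 1.369 rad (78.4°).
Interpolate at f = 1/4 with slerp weights a = sin((1−f)δ)/sin δ ≈ 0.873, b = sin(fδ)/sin δ ≈ 0.343.
p = a·p₁ + b·p₂ ≈ (0.430, -0.869, -0.243); φ = arcsin(p_z) ≈ -14.08°, λ = atan2(p_y, p_x) ≈ -63.66°.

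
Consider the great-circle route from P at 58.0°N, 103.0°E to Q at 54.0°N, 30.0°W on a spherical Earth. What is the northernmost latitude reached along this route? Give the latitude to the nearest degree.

≈ 75°N

The great circle lies in the plane with unit normal n̂ = (p₁ × p₂)/|p₁ × p₂|.
Here n̂_z ≈ -0.259; the vertex latitude is φ_max = arccos|n̂_z| ≈ 75.0°.
Check via Clairaut: cos φ_max = |cos φ₁| · sin C = cos(58.0°)·sin(29.2°) ≈ 0.259, again giving ≈ 75.0°.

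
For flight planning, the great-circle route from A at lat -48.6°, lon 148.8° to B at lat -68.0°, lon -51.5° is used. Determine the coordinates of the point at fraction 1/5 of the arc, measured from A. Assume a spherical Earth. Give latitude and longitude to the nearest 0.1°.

The haversine formula gives a central angle δ ≈ 1.089 rad (62.4°) between the endpoints.
Interpolate at f = 1/5 with slerp weights a = sin((1−f)δ)/sin δ ≈ 0.863, b = sin(fδ)/sin δ ≈ 0.244.
p = a·p₁ + b·p₂ ≈ (-0.432, 0.224, -0.874); φ = arcsin(p_z) ≈ -60.90°, λ = atan2(p_y, p_x) ≈ 152.54°.

≈ lat -60.9°, lon 152.5°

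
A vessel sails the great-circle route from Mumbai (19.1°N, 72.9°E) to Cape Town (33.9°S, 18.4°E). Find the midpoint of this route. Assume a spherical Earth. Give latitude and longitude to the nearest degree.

≈ (8°S, 48°E)

From cos δ = sin φ₁ sin φ₂ + cos φ₁ cos φ₂ cos Δλ, the central angle is δ ≈ 1.294 rad (74.2°).
Interpolate at f = 1/2 with slerp weights a = sin((1−f)δ)/sin δ ≈ 0.627, b = sin(fδ)/sin δ ≈ 0.627.
p = a·p₁ + b·p₂ ≈ (0.668, 0.730, -0.144); φ = arcsin(p_z) ≈ -8.31°, λ = atan2(p_y, p_x) ≈ 47.56°.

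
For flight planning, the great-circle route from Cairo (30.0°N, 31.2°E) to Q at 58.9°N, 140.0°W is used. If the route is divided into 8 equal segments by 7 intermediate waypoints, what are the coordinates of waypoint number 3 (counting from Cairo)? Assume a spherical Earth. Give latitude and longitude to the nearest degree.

≈ 64°N, 25°E

From cos δ = sin φ₁ sin φ₂ + cos φ₁ cos φ₂ cos Δλ, the central angle is δ ≈ 1.585 rad (90.8°).
Interpolate at f = 3/8 with slerp weights a = sin((1−f)δ)/sin δ ≈ 0.836, b = sin(fδ)/sin δ ≈ 0.560.
p = a·p₁ + b·p₂ ≈ (0.398, 0.189, 0.898); φ = arcsin(p_z) ≈ 63.85°, λ = atan2(p_y, p_x) ≈ 25.44°.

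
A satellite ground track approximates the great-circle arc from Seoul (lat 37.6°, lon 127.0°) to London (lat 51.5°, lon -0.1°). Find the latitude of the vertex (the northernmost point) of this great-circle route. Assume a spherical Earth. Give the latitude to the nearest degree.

The great circle lies in the plane with unit normal n̂ = (p₁ × p₂)/|p₁ × p₂|.
Here n̂_z ≈ -0.400; the vertex latitude is φ_max = arccos|n̂_z| ≈ 66.4°.
Check via Clairaut: cos φ_max = |cos φ₁| · sin C = cos(37.6°)·sin(30.3°) ≈ 0.400, again giving ≈ 66.4°.

≈ 66°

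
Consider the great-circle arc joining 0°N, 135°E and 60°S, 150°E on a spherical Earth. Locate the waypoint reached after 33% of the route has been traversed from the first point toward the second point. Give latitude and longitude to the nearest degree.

Convert each endpoint to a unit vector on the sphere (x = cos φ cos λ, y = cos φ sin λ, z = sin φ).
The central angle between the endpoints is δ = arccos(p₁·p₂) ≈ 1.067 rad (61.1°).
Interpolate at f = 0.33 with slerp weights a = sin((1−f)δ)/sin δ ≈ 0.748, b = sin(fδ)/sin δ ≈ 0.394.
p = a·p₁ + b·p₂ ≈ (-0.700, 0.628, -0.341); φ = arcsin(p_z) ≈ -19.94°, λ = atan2(p_y, p_x) ≈ 138.11°.

≈ 20°S, 138°E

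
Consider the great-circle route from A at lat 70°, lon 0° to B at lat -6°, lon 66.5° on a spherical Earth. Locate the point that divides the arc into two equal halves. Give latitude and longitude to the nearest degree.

≈ lat 35°, lon 51°

Write both endpoints as unit vectors p₁, p₂ with components (cos φ cos λ, cos φ sin λ, sin φ).
The central angle between the endpoints is δ = arccos(p₁·p₂) ≈ 1.533 rad (87.9°).
Interpolate at f = 1/2 with slerp weights a = sin((1−f)δ)/sin δ ≈ 0.694, b = sin(fδ)/sin δ ≈ 0.694.
p = a·p₁ + b·p₂ ≈ (0.513, 0.633, 0.580); φ = arcsin(p_z) ≈ 35.44°, λ = atan2(p_y, p_x) ≈ 51.00°.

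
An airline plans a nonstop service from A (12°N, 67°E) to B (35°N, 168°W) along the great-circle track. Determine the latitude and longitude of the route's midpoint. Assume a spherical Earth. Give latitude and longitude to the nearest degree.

Convert each endpoint to a unit vector on the sphere (x = cos φ cos λ, y = cos φ sin λ, z = sin φ).
The central angle between the endpoints is δ = arccos(p₁·p₂) ≈ 1.918 rad (109.9°).
Interpolate at f = 1/2 with slerp weights a = sin((1−f)δ)/sin δ ≈ 0.871, b = sin(fδ)/sin δ ≈ 0.871.
p = a·p₁ + b·p₂ ≈ (-0.365, 0.636, 0.680); φ = arcsin(p_z) ≈ 42.87°, λ = atan2(p_y, p_x) ≈ 119.86°.

≈ (43°N, 120°E)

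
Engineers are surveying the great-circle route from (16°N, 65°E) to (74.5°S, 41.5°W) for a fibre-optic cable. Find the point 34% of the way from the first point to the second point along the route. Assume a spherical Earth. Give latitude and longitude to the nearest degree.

Convert each endpoint to a unit vector on the sphere (x = cos φ cos λ, y = cos φ sin λ, z = sin φ).
The central angle between the endpoints is δ = arccos(p₁·p₂) ≈ 1.916 rad (109.8°).
Interpolate at f = 0.34 with slerp weights a = sin((1−f)δ)/sin δ ≈ 1.013, b = sin(fδ)/sin δ ≈ 0.644.
p = a·p₁ + b·p₂ ≈ (0.541, 0.769, -0.342); φ = arcsin(p_z) ≈ -19.98°, λ = atan2(p_y, p_x) ≈ 54.88°.

≈ (20°S, 55°E)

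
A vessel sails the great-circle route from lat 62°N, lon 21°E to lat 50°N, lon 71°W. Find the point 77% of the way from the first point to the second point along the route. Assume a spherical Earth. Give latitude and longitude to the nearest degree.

Convert each endpoint to a unit vector on the sphere (x = cos φ cos λ, y = cos φ sin λ, z = sin φ).
The central angle between the endpoints is δ = arccos(p₁·p₂) ≈ 0.842 rad (48.3°).
Interpolate at f = 0.77 with slerp weights a = sin((1−f)δ)/sin δ ≈ 0.258, b = sin(fδ)/sin δ ≈ 0.810.
p = a·p₁ + b·p₂ ≈ (0.282, -0.449, 0.848); φ = arcsin(p_z) ≈ 57.99°, λ = atan2(p_y, p_x) ≈ -57.80°.

≈ lat 58°N, lon 58°W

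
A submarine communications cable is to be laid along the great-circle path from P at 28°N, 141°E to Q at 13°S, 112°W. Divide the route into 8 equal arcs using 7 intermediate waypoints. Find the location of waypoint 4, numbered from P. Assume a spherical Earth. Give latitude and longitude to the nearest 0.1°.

≈ 12.5°N, 161.7°W

Convert each endpoint to a unit vector on the sphere (x = cos φ cos λ, y = cos φ sin λ, z = sin φ).
The central angle between the endpoints is δ = arccos(p₁·p₂) ≈ 1.936 rad (110.9°).
Interpolate at f = 4/8 with slerp weights a = sin((1−f)δ)/sin δ ≈ 0.882, b = sin(fδ)/sin δ ≈ 0.882.
p = a·p₁ + b·p₂ ≈ (-0.927, -0.307, 0.216); φ = arcsin(p_z) ≈ 12.45°, λ = atan2(p_y, p_x) ≈ -161.69°.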